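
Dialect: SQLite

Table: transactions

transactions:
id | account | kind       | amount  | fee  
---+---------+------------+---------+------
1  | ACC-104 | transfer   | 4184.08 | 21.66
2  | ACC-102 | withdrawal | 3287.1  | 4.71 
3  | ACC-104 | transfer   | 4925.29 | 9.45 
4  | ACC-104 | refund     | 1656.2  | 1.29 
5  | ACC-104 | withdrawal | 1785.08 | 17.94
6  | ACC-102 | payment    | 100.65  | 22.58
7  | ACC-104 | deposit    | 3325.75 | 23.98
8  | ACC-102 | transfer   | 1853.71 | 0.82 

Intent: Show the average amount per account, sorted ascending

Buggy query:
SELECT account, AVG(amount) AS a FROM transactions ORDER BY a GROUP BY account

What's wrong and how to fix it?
Bug: GROUP BY must precede ORDER BY

Fix: Move ORDER BY to the end, after GROUP BY

Corrected query:
SELECT account, AVG(amount) AS a FROM transactions GROUP BY account ORDER BY a

Result:
account | a          
--------+------------
ACC-102 | 1747.153333
ACC-104 | 3175.28    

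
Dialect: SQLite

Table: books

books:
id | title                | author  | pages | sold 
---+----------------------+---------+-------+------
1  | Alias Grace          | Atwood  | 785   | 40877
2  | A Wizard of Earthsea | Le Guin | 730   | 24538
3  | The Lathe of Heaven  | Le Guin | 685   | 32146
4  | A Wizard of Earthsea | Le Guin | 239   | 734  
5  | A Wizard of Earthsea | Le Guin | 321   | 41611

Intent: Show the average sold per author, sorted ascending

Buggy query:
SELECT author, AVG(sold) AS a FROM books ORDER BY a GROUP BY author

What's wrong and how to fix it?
Bug: ORDER BY appears before GROUP BY; SQL clause order requires GROUP BY first

Fix: Reorder: SELECT … FROM … GROUP BY … ORDER BY …

Corrected query:
SELECT author, AVG(sold) AS a FROM books GROUP BY author ORDER BY a

Result:
author  | a       
--------+---------
Le Guin | 24757.25
Atwood  | 40877   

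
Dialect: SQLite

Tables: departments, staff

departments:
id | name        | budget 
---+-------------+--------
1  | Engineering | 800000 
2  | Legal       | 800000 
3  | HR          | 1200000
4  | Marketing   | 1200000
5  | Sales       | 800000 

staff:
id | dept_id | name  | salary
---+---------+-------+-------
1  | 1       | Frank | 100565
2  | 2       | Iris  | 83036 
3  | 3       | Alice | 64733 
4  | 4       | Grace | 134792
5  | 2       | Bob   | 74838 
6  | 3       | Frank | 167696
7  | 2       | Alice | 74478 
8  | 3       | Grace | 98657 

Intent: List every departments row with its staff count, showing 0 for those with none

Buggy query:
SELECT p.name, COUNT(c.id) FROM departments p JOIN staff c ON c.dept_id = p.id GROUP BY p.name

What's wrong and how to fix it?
Bug: INNER JOIN drops departments rows that have no matching staff rows

Fix: Use LEFT JOIN so parents without children still appear (COUNT(c.id) gives 0)

Corrected query:
SELECT p.name, COUNT(c.id) FROM departments p LEFT JOIN staff c ON c.dept_id = p.id GROUP BY p.name

Result:
name        | COUNT(c.id)
------------+------------
Engineering | 1          
HR          | 3          
Legal       | 3          
Marketing   | 1          
Sales       | 0          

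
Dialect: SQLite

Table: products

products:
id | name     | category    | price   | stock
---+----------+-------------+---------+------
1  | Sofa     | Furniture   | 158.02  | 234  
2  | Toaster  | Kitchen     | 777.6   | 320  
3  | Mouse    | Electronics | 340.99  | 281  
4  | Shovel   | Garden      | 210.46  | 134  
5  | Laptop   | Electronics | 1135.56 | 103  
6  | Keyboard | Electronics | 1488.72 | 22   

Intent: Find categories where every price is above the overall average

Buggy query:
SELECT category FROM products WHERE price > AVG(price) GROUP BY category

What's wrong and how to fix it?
Bug: AVG() is an aggregate; it can't sit directly in WHERE

Fix: Use a subquery for AVG and a HAVING MIN(...) filter so the condition holds for every row in the group

Corrected query:
SELECT category FROM products GROUP BY category HAVING MIN(price) > (SELECT AVG(price) FROM products)

Result:
category
--------
Kitchen 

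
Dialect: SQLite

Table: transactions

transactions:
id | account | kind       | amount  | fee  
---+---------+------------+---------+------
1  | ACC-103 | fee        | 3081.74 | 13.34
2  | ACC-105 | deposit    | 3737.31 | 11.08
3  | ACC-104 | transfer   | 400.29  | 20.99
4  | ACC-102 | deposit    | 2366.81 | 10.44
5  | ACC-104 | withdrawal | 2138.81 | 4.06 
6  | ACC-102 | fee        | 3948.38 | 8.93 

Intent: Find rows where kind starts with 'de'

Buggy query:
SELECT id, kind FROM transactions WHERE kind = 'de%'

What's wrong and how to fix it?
Bug: '=' compares the literal string including the % character; pattern matching needs LIKE

Fix: Replace '=' with LIKE so 'de%' is treated as a pattern

Corrected query:
SELECT id, kind FROM transactions WHERE kind LIKE 'de%'

Result:
id | kind   
---+--------
2  | deposit
4  | deposit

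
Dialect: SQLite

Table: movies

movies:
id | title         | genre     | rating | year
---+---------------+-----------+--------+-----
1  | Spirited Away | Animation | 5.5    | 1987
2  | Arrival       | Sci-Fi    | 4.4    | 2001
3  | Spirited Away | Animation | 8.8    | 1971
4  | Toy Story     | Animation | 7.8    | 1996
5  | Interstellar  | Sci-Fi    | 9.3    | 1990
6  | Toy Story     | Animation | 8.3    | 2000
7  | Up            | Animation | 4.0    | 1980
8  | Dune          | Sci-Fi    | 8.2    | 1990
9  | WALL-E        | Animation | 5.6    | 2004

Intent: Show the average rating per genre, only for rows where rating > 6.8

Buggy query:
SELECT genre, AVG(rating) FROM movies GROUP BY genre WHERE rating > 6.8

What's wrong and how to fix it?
Bug: WHERE cannot follow GROUP BY

Fix: Move the WHERE clause before GROUP BY

Corrected query:
SELECT genre, AVG(rating) FROM movies WHERE rating > 6.8 GROUP BY genre

Result:
genre     | AVG(rating)
----------+------------
Animation | 8.3        
Sci-Fi    | 8.75       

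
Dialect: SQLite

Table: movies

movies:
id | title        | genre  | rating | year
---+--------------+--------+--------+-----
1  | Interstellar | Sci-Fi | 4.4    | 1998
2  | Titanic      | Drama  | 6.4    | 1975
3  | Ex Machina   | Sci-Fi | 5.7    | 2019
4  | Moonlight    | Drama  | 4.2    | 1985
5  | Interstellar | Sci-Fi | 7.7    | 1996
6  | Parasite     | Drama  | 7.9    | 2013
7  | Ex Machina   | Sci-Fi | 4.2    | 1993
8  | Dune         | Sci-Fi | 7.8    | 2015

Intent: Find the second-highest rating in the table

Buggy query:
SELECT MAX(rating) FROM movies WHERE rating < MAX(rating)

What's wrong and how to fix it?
Bug: The inner MAX is an aggregate inside WHERE, which is not allowed

Fix: Compute the overall MAX in a subquery, then take MAX of rows below it

Corrected query:
SELECT MAX(rating) FROM movies WHERE rating < (SELECT MAX(rating) FROM movies)

Result:
MAX(rating)
-----------
7.8        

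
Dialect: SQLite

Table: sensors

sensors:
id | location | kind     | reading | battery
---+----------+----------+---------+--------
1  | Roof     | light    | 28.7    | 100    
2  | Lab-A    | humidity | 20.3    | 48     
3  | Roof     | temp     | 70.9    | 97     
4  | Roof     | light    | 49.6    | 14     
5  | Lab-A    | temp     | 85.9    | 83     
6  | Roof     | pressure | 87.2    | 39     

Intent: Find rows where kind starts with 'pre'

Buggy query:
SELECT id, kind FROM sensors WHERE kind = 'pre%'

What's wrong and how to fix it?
Bug: Wildcards only work with LIKE; '=' treats '%' as a literal character

Fix: Replace '=' with LIKE so 'pre%' is treated as a pattern

Corrected query:
SELECT id, kind FROM sensors WHERE kind LIKE 'pre%'

Result:
id | kind    
---+---------
6  | pressure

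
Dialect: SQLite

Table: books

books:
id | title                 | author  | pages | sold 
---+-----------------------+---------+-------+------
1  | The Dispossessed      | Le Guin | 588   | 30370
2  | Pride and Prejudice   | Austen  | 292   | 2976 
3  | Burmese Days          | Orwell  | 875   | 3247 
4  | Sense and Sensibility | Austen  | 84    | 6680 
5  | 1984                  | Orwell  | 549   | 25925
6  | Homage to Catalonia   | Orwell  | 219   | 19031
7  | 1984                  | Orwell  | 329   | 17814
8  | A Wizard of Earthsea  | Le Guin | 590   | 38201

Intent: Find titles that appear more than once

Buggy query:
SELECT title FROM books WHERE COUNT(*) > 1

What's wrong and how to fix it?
Bug: COUNT(*) is an aggregate and cannot be used in WHERE

Fix: Group first, then use HAVING for the count condition

Corrected query:
SELECT title FROM books GROUP BY title HAVING COUNT(*) > 1

Result:
title
-----
1984 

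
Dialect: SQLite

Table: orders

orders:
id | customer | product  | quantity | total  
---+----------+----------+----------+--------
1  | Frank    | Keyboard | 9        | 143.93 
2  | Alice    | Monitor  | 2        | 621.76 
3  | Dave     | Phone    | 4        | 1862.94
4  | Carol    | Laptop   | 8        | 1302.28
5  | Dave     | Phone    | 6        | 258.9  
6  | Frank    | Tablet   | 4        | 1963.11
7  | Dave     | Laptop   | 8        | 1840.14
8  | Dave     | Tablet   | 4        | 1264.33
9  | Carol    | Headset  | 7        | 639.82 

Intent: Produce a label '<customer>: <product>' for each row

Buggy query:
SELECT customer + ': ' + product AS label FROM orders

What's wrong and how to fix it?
Bug: '+' is numeric addition; on text columns SQLite converts them to 0 instead of concatenating

Fix: Use the || operator for string concatenation

Corrected query:
SELECT customer || ': ' || product AS label FROM orders

Result:
label          
---------------
Frank: Keyboard
Alice: Monitor 
Dave: Phone    
Carol: Laptop  
Dave: Phone    
Frank: Tablet  
Dave: Laptop   
Dave: Tablet   
Carol: Headset 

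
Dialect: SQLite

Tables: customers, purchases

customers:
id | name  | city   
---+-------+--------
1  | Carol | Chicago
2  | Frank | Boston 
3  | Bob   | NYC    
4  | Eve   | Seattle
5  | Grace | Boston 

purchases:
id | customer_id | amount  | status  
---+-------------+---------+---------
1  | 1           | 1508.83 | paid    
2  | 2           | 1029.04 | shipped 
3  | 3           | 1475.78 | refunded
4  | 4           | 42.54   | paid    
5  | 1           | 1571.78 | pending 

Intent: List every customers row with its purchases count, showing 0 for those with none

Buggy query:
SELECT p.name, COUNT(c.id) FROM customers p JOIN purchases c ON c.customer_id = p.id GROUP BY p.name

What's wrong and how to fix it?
Bug: INNER JOIN drops customers rows that have no matching purchases rows

Fix: Use LEFT JOIN so parents without children still appear (COUNT(c.id) gives 0)

Corrected query:
SELECT p.name, COUNT(c.id) FROM customers p LEFT JOIN purchases c ON c.customer_id = p.id GROUP BY p.name

Result:
name  | COUNT(c.id)
------+------------
Bob   | 1          
Carol | 2          
Eve   | 1          
Frank | 1          
Grace | 0          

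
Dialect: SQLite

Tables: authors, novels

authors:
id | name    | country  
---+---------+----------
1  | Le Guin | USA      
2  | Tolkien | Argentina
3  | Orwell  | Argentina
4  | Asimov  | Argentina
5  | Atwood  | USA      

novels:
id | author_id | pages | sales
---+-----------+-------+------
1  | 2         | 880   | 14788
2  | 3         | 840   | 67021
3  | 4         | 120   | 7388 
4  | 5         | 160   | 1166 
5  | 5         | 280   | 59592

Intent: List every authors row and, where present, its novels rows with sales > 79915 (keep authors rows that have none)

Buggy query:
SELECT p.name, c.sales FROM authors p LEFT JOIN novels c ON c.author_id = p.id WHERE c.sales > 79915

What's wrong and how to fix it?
Bug: A WHERE condition on the right-hand table after LEFT JOIN drops unmatched parents

Fix: Put 'c.sales > 79915' in the JOIN's ON clause instead of WHERE

Corrected query:
SELECT p.name, c.sales FROM authors p LEFT JOIN novels c ON c.author_id = p.id AND c.sales > 79915

Result:
name    | sales
--------+------
Le Guin | NULL 
Tolkien | NULL 
Orwell  | NULL 
Asimov  | NULL 
Atwood  | NULL 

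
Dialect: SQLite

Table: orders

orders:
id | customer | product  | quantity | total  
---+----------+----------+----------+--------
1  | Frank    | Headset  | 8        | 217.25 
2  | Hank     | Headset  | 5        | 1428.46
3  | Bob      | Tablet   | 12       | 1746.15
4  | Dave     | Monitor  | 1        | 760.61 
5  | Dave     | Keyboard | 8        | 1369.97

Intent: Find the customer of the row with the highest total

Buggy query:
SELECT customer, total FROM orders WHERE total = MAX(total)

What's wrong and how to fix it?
Bug: MAX(total) is an aggregate and cannot be used directly in WHERE

Fix: Wrap MAX in a scalar subquery so WHERE compares against a single value

Corrected query:
SELECT customer, total FROM orders WHERE total = (SELECT MAX(total) FROM orders)

Result:
customer | total  
---------+--------
Bob      | 1746.15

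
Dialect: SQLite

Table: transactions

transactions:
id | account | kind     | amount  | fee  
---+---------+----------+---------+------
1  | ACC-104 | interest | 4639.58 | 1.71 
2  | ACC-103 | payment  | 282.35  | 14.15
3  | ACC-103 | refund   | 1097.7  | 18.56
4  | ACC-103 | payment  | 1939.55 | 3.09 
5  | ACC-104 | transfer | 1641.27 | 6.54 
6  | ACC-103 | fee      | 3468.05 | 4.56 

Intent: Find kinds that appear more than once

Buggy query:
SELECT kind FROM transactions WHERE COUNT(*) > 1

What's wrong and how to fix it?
Bug: COUNT(*) is an aggregate and cannot be used in WHERE

Fix: Group first, then use HAVING for the count condition

Corrected query:
SELECT kind FROM transactions GROUP BY kind HAVING COUNT(*) > 1

Result:
kind   
-------
payment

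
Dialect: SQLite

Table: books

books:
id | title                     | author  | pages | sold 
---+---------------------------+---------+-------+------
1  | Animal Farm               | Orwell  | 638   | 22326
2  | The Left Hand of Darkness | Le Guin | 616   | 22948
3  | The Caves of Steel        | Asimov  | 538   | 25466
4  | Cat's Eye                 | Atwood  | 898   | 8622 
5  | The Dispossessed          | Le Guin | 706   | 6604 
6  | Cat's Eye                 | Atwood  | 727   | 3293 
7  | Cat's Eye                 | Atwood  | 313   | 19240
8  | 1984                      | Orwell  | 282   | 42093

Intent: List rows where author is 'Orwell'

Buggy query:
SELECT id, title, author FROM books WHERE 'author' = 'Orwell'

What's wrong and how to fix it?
Bug: Single quotes denote string literals in SQL; the column name is being compared as a constant string

Fix: Remove the quotes around the column name (or use double quotes for an identifier)

Corrected query:
SELECT id, title, author FROM books WHERE author = 'Orwell'

Result:
id | title       | author
---+-------------+-------
1  | Animal Farm | Orwell
8  | 1984        | Orwell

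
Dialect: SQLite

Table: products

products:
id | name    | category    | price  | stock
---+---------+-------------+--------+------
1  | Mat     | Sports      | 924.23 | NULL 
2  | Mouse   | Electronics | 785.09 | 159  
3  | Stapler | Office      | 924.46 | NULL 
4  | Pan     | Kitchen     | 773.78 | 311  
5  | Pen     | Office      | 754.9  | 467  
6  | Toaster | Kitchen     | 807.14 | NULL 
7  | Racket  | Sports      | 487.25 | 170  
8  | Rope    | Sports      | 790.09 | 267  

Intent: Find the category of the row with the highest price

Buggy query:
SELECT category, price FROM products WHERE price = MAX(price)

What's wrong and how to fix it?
Bug: WHERE is evaluated per row; an aggregate over the whole table isn't defined there

Fix: Wrap MAX in a scalar subquery so WHERE compares against a single value

Corrected query:
SELECT category, price FROM products WHERE price = (SELECT MAX(price) FROM products)

Result:
category | price 
---------+-------
Office   | 924.46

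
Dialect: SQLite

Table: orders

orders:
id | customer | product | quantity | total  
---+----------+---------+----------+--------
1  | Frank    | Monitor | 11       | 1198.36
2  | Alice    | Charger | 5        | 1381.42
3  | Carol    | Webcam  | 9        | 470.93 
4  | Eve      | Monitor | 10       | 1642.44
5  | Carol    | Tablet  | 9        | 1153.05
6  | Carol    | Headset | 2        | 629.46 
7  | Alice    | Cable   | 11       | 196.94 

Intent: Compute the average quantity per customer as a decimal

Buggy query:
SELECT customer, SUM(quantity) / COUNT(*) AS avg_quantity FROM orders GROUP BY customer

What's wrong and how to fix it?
Bug: Both operands are integers, so '/' performs integer division and truncates

Fix: Cast one side to REAL so the division keeps the fractional part

Corrected query:
SELECT customer, SUM(quantity) * 1.0 / COUNT(*) AS avg_quantity FROM orders GROUP BY customer

Result:
customer | avg_quantity
---------+-------------
Alice    | 8           
Carol    | 6.666667    
Eve      | 10          
Frank    | 11          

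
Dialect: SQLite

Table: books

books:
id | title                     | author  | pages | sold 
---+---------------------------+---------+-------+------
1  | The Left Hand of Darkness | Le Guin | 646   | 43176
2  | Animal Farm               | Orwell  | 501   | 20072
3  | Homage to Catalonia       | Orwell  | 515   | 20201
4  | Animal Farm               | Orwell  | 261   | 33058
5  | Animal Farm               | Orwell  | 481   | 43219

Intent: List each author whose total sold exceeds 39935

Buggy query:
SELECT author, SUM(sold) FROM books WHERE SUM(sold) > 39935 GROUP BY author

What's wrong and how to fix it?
Bug: Aggregate functions cannot appear in a WHERE clause

Fix: Use HAVING (which filters groups after aggregation) instead of WHERE

Corrected query:
SELECT author, SUM(sold) FROM books GROUP BY author HAVING SUM(sold) > 39935

Result:
author  | SUM(sold)
--------+----------
Le Guin | 43176    
Orwell  | 116550   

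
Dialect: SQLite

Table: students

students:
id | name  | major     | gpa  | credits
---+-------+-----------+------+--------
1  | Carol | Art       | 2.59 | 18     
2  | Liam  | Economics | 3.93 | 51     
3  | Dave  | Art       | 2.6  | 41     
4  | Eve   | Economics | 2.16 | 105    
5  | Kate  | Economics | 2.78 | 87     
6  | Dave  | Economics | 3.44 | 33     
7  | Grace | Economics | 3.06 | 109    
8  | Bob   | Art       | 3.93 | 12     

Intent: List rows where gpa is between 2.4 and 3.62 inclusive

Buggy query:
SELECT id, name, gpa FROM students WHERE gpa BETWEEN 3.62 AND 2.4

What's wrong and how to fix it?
Bug: The bounds are reversed; BETWEEN a AND b requires a <= b to match anything

Fix: Write BETWEEN 2.4 AND 3.62

Corrected query:
SELECT id, name, gpa FROM students WHERE gpa BETWEEN 2.4 AND 3.62

Result:
id | name  | gpa 
---+-------+-----
1  | Carol | 2.59
3  | Dave  | 2.6 
5  | Kate  | 2.78
6  | Dave  | 3.44
7  | Grace | 3.06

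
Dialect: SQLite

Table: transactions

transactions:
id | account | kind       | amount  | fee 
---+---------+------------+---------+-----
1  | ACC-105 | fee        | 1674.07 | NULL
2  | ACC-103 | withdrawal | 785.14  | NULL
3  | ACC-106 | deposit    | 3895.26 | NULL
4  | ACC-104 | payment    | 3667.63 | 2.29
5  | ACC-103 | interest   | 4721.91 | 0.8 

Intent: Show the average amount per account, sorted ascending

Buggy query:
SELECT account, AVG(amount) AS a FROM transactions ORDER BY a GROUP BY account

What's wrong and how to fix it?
Bug: GROUP BY must precede ORDER BY

Fix: Move ORDER BY to the end, after GROUP BY

Corrected query:
SELECT account, AVG(amount) AS a FROM transactions GROUP BY account ORDER BY a

Result:
account | a       
--------+---------
ACC-105 | 1674.07 
ACC-103 | 2753.525
ACC-104 | 3667.63 
ACC-106 | 3895.26 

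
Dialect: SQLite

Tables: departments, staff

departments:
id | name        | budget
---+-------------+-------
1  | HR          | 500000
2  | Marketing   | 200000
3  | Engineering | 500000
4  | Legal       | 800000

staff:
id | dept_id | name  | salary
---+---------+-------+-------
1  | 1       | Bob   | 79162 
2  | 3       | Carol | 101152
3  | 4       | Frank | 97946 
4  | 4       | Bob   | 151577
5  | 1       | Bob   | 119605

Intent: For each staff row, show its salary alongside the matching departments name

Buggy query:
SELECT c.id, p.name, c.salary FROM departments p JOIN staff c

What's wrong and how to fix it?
Bug: Missing join condition: each staff row is matched to all departments rows instead of just its own

Fix: Add ON c.dept_id = p.id to the JOIN

Corrected query:
SELECT c.id, p.name, c.salary FROM departments p JOIN staff c ON c.dept_id = p.id

Result:
id | name        | salary
---+-------------+-------
1  | HR          | 79162 
2  | Engineering | 101152
3  | Legal       | 97946 
4  | Legal       | 151577
5  | HR          | 119605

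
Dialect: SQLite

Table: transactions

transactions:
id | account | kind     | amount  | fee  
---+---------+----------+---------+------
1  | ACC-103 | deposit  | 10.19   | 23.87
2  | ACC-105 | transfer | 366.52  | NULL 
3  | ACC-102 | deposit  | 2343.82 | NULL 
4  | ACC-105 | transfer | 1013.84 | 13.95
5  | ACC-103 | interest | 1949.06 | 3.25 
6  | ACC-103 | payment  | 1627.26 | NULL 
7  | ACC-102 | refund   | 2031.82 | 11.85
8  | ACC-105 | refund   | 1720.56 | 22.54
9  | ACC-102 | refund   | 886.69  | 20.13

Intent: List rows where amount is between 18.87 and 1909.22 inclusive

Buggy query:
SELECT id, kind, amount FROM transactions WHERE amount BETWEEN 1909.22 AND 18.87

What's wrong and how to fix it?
Bug: BETWEEN expects the lower bound first; with 1909.22 AND 18.87 the range is empty

Fix: Swap the bounds so the smaller value comes first

Corrected query:
SELECT id, kind, amount FROM transactions WHERE amount BETWEEN 18.87 AND 1909.22

Result:
id | kind     | amount 
---+----------+--------
2  | transfer | 366.52 
4  | transfer | 1013.84
6  | payment  | 1627.26
8  | refund   | 1720.56
9  | refund   | 886.69 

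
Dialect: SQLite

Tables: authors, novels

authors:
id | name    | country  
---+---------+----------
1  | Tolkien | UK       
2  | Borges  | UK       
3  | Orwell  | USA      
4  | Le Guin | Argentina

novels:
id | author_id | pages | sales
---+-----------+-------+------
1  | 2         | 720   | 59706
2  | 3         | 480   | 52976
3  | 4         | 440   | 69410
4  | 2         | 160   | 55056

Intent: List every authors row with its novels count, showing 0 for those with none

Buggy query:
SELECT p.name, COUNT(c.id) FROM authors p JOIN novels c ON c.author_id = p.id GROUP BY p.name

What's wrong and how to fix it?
Bug: INNER JOIN drops authors rows that have no matching novels rows

Fix: Switch to LEFT JOIN to retain unmatched parent rows

Corrected query:
SELECT p.name, COUNT(c.id) FROM authors p LEFT JOIN novels c ON c.author_id = p.id GROUP BY p.name

Result:
name    | COUNT(c.id)
--------+------------
Borges  | 2          
Le Guin | 1          
Orwell  | 1          
Tolkien | 0          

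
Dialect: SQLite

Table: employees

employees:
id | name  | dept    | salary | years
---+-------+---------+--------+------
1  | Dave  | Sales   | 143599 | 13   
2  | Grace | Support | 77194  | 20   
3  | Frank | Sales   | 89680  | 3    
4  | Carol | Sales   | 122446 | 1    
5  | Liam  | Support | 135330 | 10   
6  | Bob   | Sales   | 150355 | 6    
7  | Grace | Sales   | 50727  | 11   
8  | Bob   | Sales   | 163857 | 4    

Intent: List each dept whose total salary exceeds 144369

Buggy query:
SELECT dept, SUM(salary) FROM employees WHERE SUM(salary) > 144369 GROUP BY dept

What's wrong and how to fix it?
Bug: SUM(salary) is an aggregate, but WHERE filters rows before aggregation

Fix: Move the aggregate condition to a HAVING clause

Corrected query:
SELECT dept, SUM(salary) FROM employees GROUP BY dept HAVING SUM(salary) > 144369

Result:
dept    | SUM(salary)
--------+------------
Sales   | 720664     
Support | 212524     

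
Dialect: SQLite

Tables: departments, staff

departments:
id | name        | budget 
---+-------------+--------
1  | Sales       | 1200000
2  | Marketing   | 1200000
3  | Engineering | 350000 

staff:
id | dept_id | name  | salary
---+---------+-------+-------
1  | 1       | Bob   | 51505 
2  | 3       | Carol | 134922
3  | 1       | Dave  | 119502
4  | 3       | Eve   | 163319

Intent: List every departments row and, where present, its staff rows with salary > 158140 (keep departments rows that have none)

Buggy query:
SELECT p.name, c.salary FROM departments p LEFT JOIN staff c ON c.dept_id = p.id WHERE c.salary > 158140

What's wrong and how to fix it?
Bug: Filtering c.salary in WHERE discards the NULL rows produced by LEFT JOIN, turning it into an inner join

Fix: Put 'c.salary > 158140' in the JOIN's ON clause instead of WHERE

Corrected query:
SELECT p.name, c.salary FROM departments p LEFT JOIN staff c ON c.dept_id = p.id AND c.salary > 158140

Result:
name        | salary
------------+-------
Sales       | NULL  
Marketing   | NULL  
Engineering | 163319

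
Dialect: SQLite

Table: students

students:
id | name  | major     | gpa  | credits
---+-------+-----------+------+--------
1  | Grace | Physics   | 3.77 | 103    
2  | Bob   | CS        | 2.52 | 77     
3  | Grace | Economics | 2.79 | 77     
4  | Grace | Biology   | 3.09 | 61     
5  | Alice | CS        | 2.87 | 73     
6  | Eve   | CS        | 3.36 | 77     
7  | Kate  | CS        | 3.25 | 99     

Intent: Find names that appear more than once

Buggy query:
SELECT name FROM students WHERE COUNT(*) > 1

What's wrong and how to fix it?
Bug: WHERE can't reference COUNT(*); aggregates are computed after WHERE

Fix: Group first, then use HAVING for the count condition

Corrected query:
SELECT name FROM students GROUP BY name HAVING COUNT(*) > 1

Result:
name 
-----
Grace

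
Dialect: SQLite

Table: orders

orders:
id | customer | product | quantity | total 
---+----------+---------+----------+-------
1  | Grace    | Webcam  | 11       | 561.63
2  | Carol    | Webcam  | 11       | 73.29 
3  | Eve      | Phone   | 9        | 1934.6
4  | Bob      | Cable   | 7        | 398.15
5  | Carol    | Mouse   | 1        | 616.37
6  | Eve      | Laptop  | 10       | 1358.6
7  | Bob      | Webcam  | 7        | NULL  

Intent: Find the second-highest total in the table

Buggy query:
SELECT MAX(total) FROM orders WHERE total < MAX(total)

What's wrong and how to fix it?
Bug: MAX(total) on the right of the comparison is an aggregate-in-WHERE error

Fix: Put the inner MAX in a scalar subquery

Corrected query:
SELECT MAX(total) FROM orders WHERE total < (SELECT MAX(total) FROM orders)

Result:
MAX(total)
----------
1358.6    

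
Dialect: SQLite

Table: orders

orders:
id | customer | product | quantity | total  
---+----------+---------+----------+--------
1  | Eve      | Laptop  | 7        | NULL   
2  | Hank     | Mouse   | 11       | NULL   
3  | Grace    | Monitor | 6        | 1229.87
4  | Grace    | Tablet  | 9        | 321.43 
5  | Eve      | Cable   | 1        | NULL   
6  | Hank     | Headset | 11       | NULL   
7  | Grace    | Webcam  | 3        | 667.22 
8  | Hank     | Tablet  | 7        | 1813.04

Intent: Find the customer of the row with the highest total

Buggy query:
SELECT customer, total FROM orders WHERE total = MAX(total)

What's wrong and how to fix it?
Bug: WHERE is evaluated per row; an aggregate over the whole table isn't defined there

Fix: Use a subquery: WHERE total = (SELECT MAX(total) FROM orders)

Corrected query:
SELECT customer, total FROM orders WHERE total = (SELECT MAX(total) FROM orders)

Result:
customer | total  
---------+--------
Hank     | 1813.04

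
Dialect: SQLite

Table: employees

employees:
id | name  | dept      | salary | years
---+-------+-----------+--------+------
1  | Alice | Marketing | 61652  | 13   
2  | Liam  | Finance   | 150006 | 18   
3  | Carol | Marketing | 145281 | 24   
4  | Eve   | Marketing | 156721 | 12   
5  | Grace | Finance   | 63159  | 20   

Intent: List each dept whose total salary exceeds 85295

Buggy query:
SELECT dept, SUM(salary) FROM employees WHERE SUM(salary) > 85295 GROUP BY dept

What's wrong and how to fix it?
Bug: Aggregate functions cannot appear in a WHERE clause

Fix: Use HAVING (which filters groups after aggregation) instead of WHERE

Corrected query:
SELECT dept, SUM(salary) FROM employees GROUP BY dept HAVING SUM(salary) > 85295

Result:
dept      | SUM(salary)
----------+------------
Finance   | 213165     
Marketing | 363654     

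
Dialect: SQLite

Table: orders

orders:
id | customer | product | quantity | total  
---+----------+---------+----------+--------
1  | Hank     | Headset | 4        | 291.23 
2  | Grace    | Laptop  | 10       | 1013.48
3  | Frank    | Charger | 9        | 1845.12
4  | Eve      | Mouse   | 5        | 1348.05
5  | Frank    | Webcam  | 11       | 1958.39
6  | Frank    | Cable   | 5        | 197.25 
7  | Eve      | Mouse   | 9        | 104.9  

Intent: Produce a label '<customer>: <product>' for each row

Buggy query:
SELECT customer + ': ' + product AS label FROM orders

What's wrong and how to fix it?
Bug: '+' is numeric addition; on text columns SQLite converts them to 0 instead of concatenating

Fix: Replace + with || to concatenate text

Corrected query:
SELECT customer || ': ' || product AS label FROM orders

Result:
label         
--------------
Hank: Headset 
Grace: Laptop 
Frank: Charger
Eve: Mouse    
Frank: Webcam 
Frank: Cable  
Eve: Mouse    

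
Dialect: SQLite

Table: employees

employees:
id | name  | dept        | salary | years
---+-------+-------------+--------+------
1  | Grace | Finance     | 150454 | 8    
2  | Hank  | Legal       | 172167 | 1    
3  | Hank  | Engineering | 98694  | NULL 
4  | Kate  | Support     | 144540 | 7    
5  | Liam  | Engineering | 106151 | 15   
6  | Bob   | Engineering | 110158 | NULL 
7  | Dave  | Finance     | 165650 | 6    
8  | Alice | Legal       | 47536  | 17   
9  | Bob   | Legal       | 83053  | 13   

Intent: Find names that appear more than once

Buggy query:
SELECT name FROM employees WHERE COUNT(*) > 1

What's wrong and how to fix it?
Bug: COUNT(*) is an aggregate and cannot be used in WHERE

Fix: GROUP BY name, then filter groups with HAVING COUNT(*) > 1

Corrected query:
SELECT name FROM employees GROUP BY name HAVING COUNT(*) > 1

Result:
name
----
Bob 
Hank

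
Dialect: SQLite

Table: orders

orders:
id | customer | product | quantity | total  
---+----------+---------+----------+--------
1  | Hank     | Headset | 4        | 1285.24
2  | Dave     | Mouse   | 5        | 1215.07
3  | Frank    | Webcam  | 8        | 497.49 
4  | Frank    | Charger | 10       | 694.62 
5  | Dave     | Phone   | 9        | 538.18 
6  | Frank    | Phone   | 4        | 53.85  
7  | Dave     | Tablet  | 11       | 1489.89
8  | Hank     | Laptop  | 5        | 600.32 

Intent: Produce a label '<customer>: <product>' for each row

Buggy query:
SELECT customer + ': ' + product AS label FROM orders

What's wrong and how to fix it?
Bug: SQLite uses || for string concatenation; + coerces text to numbers (yielding 0)

Fix: Use the || operator for string concatenation

Corrected query:
SELECT customer || ': ' || product AS label FROM orders

Result:
label         
--------------
Hank: Headset 
Dave: Mouse   
Frank: Webcam 
Frank: Charger
Dave: Phone   
Frank: Phone  
Dave: Tablet  
Hank: Laptop  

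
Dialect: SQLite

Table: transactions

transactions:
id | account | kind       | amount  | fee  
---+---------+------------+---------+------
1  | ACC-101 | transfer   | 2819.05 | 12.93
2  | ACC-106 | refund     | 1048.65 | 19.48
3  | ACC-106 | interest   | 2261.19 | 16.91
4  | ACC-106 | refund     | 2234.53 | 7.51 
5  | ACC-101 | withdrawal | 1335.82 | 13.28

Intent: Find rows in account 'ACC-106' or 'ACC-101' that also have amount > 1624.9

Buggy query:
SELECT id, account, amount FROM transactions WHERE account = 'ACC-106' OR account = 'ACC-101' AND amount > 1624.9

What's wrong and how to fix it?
Bug: Without parentheses, AND is evaluated before OR, so the amount filter only applies to the 'ACC-101' branch

Fix: Add parentheses around the OR so the AND applies to both alternatives

Corrected query:
SELECT id, account, amount FROM transactions WHERE (account = 'ACC-106' OR account = 'ACC-101') AND amount > 1624.9

Result:
id | account | amount 
---+---------+--------
1  | ACC-101 | 2819.05
3  | ACC-106 | 2261.19
4  | ACC-106 | 2234.53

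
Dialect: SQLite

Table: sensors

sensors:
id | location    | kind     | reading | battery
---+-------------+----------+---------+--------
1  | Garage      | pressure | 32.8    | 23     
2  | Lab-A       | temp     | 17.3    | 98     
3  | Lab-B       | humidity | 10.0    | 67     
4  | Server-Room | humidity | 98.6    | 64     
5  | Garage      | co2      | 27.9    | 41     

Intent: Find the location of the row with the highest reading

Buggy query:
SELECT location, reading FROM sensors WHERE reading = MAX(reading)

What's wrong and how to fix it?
Bug: MAX(reading) is an aggregate and cannot be used directly in WHERE

Fix: Use a subquery: WHERE reading = (SELECT MAX(reading) FROM sensors)

Corrected query:
SELECT location, reading FROM sensors WHERE reading = (SELECT MAX(reading) FROM sensors)

Result:
location    | reading
------------+--------
Server-Room | 98.6   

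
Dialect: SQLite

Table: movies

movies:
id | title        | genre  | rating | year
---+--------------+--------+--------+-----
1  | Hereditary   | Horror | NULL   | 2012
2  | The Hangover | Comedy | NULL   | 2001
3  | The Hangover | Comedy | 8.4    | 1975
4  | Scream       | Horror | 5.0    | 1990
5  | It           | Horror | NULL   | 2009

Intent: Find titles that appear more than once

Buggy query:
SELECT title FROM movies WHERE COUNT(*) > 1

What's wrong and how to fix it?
Bug: COUNT(*) is an aggregate and cannot be used in WHERE

Fix: Group first, then use HAVING for the count condition

Corrected query:
SELECT title FROM movies GROUP BY title HAVING COUNT(*) > 1

Result:
title       
------------
The Hangover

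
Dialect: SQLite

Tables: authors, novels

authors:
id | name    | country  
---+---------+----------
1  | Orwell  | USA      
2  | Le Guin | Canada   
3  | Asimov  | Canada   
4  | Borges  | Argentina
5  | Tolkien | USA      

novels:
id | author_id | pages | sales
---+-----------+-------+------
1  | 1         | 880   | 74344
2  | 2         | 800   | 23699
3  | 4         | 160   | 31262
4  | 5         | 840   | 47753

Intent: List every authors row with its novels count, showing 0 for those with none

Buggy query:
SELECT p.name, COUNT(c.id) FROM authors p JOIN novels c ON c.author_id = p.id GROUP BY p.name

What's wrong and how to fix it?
Bug: An inner join excludes parents with zero children

Fix: Switch to LEFT JOIN to retain unmatched parent rows

Corrected query:
SELECT p.name, COUNT(c.id) FROM authors p LEFT JOIN novels c ON c.author_id = p.id GROUP BY p.name

Result:
name    | COUNT(c.id)
--------+------------
Asimov  | 0          
Borges  | 1          
Le Guin | 1          
Orwell  | 1          
Tolkien | 1          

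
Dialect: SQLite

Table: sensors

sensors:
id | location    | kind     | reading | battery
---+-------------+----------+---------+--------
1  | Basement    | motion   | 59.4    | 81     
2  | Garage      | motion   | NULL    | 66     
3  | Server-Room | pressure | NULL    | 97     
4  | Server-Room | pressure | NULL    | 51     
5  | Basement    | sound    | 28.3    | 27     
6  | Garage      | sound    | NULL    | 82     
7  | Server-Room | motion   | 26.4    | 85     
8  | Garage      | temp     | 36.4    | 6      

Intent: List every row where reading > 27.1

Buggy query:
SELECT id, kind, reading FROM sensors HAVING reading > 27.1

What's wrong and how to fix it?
Bug: HAVING filters the output of aggregation, but this query has no GROUP BY and no aggregate functions, so SQLite rejects it (HAVING clause on a non-aggregate query); the condition here is per row

Fix: Replace HAVING with WHERE since the condition applies to individual rows

Corrected query:
SELECT id, kind, reading FROM sensors WHERE reading > 27.1

Result:
id | kind   | reading
---+--------+--------
1  | motion | 59.4   
5  | sound  | 28.3   
8  | temp   | 36.4   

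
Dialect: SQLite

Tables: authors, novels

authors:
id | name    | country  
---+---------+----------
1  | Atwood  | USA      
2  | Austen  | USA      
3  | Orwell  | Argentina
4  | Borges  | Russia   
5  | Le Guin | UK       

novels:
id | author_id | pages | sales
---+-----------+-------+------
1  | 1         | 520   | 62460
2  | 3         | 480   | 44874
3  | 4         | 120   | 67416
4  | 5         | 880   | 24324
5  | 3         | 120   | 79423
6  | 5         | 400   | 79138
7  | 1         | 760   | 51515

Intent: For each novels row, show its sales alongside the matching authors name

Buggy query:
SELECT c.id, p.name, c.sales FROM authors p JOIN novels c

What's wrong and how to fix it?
Bug: JOIN with no ON clause produces a cartesian product; every novels row pairs with every authors row

Fix: Specify the join condition linking the foreign key to the parent id

Corrected query:
SELECT c.id, p.name, c.sales FROM authors p JOIN novels c ON c.author_id = p.id

Result:
id | name    | sales
---+---------+------
1  | Atwood  | 62460
2  | Orwell  | 44874
3  | Borges  | 67416
4  | Le Guin | 24324
5  | Orwell  | 79423
6  | Le Guin | 79138
7  | Atwood  | 51515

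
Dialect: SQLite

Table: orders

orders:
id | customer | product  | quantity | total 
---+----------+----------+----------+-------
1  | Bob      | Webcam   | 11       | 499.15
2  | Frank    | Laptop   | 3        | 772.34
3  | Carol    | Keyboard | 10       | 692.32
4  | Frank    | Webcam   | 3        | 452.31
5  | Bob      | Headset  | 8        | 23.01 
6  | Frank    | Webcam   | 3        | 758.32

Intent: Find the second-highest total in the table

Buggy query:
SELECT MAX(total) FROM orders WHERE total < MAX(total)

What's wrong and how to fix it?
Bug: MAX(total) on the right of the comparison is an aggregate-in-WHERE error

Fix: Put the inner MAX in a scalar subquery

Corrected query:
SELECT MAX(total) FROM orders WHERE total < (SELECT MAX(total) FROM orders)

Result:
MAX(total)
----------
758.32    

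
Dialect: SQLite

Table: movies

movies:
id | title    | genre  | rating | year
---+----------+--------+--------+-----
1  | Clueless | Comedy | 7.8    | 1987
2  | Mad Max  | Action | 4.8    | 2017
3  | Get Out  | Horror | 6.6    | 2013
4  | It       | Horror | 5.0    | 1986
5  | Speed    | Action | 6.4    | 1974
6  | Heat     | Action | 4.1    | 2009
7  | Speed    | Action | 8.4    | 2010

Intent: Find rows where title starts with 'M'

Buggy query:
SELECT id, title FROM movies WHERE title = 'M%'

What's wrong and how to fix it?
Bug: Wildcards only work with LIKE; '=' treats '%' as a literal character

Fix: Use LIKE for wildcard pattern matching

Corrected query:
SELECT id, title FROM movies WHERE title LIKE 'M%'

Result:
id | title  
---+--------
2  | Mad Max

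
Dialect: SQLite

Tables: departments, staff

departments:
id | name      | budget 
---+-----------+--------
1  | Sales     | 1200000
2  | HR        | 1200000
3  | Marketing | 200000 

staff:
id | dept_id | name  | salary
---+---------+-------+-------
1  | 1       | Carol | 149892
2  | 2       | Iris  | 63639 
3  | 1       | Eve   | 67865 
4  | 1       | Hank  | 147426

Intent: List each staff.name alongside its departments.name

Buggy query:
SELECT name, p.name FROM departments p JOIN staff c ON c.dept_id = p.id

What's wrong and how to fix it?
Bug: 'name' exists in both joined tables, so the database can't tell which one is meant

Fix: Prefix ambiguous columns with the table alias

Corrected query:
SELECT c.name, p.name FROM departments p JOIN staff c ON c.dept_id = p.id

Result:
name  | name 
------+------
Carol | Sales
Iris  | HR   
Eve   | Sales
Hank  | Sales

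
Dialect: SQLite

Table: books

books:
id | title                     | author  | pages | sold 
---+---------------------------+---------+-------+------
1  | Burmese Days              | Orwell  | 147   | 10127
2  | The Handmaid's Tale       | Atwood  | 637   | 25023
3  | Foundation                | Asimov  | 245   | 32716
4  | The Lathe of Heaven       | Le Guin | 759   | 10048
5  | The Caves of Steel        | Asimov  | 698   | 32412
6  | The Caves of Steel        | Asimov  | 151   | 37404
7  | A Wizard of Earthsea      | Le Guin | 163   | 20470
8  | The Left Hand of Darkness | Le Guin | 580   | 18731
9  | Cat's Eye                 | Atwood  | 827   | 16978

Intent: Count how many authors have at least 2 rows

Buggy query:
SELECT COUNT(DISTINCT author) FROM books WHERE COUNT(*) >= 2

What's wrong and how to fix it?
Bug: WHERE filters individual rows, not groups, so a group-level COUNT is invalid there

Fix: Group first with HAVING COUNT(*) >= 2, then COUNT the resulting groups

Corrected query:
SELECT COUNT(*) FROM (SELECT author FROM books GROUP BY author HAVING COUNT(*) >= 2)

Result:
COUNT(*)
--------
3       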